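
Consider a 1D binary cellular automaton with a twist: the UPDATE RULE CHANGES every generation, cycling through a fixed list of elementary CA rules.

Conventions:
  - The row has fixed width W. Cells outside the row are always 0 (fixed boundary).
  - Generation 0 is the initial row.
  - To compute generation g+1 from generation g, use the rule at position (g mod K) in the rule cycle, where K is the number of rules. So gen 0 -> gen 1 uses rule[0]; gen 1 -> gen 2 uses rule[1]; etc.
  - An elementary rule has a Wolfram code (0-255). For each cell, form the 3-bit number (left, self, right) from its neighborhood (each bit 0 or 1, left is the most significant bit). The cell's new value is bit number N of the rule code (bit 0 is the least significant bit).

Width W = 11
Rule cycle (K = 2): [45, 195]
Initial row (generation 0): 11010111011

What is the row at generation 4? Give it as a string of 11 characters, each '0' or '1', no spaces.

Answer: 01000101110

Derivation:
Gen 0: 11010111011
Gen 1 (rule 45): 10111100110
Gen 2 (rule 195): 00011101010
Gen 3 (rule 45): 11010011110
Gen 4 (rule 195): 01000101110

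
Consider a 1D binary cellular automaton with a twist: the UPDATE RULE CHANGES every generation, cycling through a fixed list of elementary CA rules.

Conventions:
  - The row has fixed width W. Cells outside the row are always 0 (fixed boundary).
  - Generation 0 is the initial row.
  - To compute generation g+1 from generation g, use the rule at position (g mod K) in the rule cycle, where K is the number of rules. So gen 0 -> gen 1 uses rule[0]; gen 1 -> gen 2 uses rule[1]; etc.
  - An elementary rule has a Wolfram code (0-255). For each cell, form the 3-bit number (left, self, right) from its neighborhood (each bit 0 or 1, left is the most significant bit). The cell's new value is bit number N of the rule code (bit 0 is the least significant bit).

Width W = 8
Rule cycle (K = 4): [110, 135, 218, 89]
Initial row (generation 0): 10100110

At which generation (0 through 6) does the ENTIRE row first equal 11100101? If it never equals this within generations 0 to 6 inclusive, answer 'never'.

Gen 0: 10100110
Gen 1 (rule 110): 11101110
Gen 2 (rule 135): 01000100
Gen 3 (rule 218): 10101010
Gen 4 (rule 89): 00000001
Gen 5 (rule 110): 00000011
Gen 6 (rule 135): 11111100

Answer: never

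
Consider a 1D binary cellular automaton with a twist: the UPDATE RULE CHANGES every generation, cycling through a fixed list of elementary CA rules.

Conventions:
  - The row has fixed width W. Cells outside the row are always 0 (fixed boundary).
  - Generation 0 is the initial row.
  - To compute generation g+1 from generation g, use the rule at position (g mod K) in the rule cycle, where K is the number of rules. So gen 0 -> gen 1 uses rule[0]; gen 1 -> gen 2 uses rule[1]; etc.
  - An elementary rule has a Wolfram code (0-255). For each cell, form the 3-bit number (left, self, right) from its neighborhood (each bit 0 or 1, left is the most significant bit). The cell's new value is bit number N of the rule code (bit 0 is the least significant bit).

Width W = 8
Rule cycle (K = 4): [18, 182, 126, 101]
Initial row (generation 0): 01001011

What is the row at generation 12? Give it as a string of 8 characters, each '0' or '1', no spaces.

Gen 0: 01001011
Gen 1 (rule 18): 10110000
Gen 2 (rule 182): 11001000
Gen 3 (rule 126): 11111100
Gen 4 (rule 101): 00000101
Gen 5 (rule 18): 00001000
Gen 6 (rule 182): 00011100
Gen 7 (rule 126): 00110110
Gen 8 (rule 101): 10011010
Gen 9 (rule 18): 01100001
Gen 10 (rule 182): 10010011
Gen 11 (rule 126): 11111111
Gen 12 (rule 101): 00000001

Answer: 00000001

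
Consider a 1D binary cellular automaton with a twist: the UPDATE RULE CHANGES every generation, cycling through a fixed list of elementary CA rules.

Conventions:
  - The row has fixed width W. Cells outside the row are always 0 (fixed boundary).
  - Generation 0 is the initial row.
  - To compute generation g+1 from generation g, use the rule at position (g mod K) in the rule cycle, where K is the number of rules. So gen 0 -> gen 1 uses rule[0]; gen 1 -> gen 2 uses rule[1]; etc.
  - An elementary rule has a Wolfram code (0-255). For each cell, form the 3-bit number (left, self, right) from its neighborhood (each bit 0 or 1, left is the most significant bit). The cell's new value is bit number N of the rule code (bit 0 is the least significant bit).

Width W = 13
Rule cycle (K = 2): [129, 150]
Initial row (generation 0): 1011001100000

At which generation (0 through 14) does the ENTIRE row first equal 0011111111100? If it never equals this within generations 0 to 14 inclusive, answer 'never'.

Gen 0: 1011001100000
Gen 1 (rule 129): 0000000001111
Gen 2 (rule 150): 0000000010110
Gen 3 (rule 129): 1111111000000
Gen 4 (rule 150): 0111110100000
Gen 5 (rule 129): 0011100001111
Gen 6 (rule 150): 0101010010110
Gen 7 (rule 129): 0000000000000
Gen 8 (rule 150): 0000000000000
Gen 9 (rule 129): 1111111111111
Gen 10 (rule 150): 0111111111110
Gen 11 (rule 129): 0011111111100
Gen 12 (rule 150): 0101111111010
Gen 13 (rule 129): 0000111110000
Gen 14 (rule 150): 0001011101000

Answer: 11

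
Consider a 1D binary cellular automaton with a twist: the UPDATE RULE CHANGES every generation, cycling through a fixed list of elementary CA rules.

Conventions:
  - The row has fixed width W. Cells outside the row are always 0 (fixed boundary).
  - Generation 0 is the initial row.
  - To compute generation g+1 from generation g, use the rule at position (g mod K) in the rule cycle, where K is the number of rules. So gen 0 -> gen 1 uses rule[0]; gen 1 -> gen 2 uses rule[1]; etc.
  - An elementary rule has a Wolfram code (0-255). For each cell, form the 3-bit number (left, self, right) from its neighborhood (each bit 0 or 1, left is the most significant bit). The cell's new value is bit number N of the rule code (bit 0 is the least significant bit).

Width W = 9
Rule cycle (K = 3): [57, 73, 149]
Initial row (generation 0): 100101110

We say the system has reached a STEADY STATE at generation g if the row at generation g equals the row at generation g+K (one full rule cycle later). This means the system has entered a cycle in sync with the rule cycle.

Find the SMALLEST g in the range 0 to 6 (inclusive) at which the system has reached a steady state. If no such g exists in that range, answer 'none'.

Gen 0: 100101110
Gen 1 (rule 57): 010011001
Gen 2 (rule 73): 000011000
Gen 3 (rule 149): 111000111
Gen 4 (rule 57): 100110100
Gen 5 (rule 73): 000110001
Gen 6 (rule 149): 110001101
Gen 7 (rule 57): 101101010
Gen 8 (rule 73): 001100000
Gen 9 (rule 149): 100011111

Answer: none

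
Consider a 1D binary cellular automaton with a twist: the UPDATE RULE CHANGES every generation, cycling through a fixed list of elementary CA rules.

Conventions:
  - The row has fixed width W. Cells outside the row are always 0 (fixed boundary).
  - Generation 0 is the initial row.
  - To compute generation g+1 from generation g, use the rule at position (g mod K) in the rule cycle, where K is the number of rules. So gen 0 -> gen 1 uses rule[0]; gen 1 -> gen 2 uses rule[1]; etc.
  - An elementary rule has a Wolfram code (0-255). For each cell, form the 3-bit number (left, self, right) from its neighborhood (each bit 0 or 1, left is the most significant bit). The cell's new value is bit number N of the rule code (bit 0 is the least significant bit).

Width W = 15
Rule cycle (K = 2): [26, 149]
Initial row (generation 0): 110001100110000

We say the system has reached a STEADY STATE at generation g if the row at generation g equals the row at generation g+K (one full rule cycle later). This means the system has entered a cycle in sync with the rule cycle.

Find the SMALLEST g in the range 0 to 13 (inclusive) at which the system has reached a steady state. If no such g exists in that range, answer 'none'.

Gen 0: 110001100110000
Gen 1 (rule 26): 101011011101000
Gen 2 (rule 149): 101000001001111
Gen 3 (rule 26): 000100010111000
Gen 4 (rule 149): 110111010010111
Gen 5 (rule 26): 100100001100100
Gen 6 (rule 149): 110111100010111
Gen 7 (rule 26): 100100010100100
Gen 8 (rule 149): 110111010110111
Gen 9 (rule 26): 100100000100100
Gen 10 (rule 149): 110111110110111
Gen 11 (rule 26): 100100000100100
Gen 12 (rule 149): 110111110110111
Gen 13 (rule 26): 100100000100100
Gen 14 (rule 149): 110111110110111
Gen 15 (rule 26): 100100000100100

Answer: 9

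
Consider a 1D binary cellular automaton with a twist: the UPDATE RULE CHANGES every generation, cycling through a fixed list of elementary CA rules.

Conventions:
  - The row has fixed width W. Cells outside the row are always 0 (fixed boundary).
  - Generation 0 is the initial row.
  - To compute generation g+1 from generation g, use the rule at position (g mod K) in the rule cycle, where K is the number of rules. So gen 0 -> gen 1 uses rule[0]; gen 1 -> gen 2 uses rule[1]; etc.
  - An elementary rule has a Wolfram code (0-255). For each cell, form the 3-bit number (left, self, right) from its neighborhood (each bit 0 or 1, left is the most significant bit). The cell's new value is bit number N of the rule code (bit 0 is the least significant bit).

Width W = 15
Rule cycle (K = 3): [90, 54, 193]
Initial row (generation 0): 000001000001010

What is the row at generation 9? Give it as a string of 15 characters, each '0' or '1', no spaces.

Gen 0: 000001000001010
Gen 1 (rule 90): 000010100010001
Gen 2 (rule 54): 000111110111011
Gen 3 (rule 193): 110011110011001
Gen 4 (rule 90): 111110011111110
Gen 5 (rule 54): 000001100000001
Gen 6 (rule 193): 111100101111100
Gen 7 (rule 90): 100111001000110
Gen 8 (rule 54): 111000111101001
Gen 9 (rule 193): 011010011100000

Answer: 011010011100000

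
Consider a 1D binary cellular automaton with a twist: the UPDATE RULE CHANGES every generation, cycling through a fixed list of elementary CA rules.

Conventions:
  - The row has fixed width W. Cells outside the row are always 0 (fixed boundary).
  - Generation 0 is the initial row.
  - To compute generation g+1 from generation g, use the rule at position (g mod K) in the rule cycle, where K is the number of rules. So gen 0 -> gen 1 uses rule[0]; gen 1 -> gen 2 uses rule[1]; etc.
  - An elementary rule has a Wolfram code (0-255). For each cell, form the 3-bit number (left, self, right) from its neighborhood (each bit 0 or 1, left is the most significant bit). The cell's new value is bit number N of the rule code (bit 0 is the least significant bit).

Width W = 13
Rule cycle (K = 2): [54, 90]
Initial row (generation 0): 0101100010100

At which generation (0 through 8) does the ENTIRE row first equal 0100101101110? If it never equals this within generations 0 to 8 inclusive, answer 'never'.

Answer: never

Derivation:
Gen 0: 0101100010100
Gen 1 (rule 54): 1110010111110
Gen 2 (rule 90): 1011100100011
Gen 3 (rule 54): 1100011110100
Gen 4 (rule 90): 1110110010010
Gen 5 (rule 54): 0001001111111
Gen 6 (rule 90): 0010111000001
Gen 7 (rule 54): 0111000100011
Gen 8 (rule 90): 1101101010111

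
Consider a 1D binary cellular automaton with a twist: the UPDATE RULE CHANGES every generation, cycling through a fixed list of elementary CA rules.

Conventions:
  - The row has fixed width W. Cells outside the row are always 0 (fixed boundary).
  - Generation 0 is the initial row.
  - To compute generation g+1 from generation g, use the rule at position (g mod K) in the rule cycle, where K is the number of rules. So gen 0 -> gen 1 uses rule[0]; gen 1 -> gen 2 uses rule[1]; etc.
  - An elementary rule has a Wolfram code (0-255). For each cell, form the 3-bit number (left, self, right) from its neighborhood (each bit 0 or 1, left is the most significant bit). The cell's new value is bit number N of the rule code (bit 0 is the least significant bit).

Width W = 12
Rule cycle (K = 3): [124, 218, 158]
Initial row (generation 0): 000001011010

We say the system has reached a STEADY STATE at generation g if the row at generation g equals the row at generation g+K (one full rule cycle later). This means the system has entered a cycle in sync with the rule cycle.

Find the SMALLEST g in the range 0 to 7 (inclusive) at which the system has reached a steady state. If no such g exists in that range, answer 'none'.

Answer: none

Derivation:
Gen 0: 000001011010
Gen 1 (rule 124): 000001111111
Gen 2 (rule 218): 000011111111
Gen 3 (rule 158): 000111111110
Gen 4 (rule 124): 000100000011
Gen 5 (rule 218): 001010000111
Gen 6 (rule 158): 011011001110
Gen 7 (rule 124): 011111101011
Gen 8 (rule 218): 111111100011
Gen 9 (rule 158): 111111010110
Gen 10 (rule 124): 100001111111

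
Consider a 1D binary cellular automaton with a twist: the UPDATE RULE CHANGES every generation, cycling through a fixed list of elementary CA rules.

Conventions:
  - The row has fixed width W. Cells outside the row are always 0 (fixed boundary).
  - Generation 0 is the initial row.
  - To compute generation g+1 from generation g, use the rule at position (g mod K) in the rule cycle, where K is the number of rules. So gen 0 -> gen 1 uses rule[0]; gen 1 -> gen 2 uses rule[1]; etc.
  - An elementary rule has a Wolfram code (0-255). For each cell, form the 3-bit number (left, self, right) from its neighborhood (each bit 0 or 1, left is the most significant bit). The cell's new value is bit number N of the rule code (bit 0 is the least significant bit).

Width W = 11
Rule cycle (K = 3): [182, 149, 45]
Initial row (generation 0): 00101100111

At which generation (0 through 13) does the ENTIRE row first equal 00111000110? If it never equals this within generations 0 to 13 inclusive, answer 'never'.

Gen 0: 00101100111
Gen 1 (rule 182): 01110011010
Gen 2 (rule 149): 00101000011
Gen 3 (rule 45): 10111011010
Gen 4 (rule 182): 11010100111
Gen 5 (rule 149): 00010110010
Gen 6 (rule 45): 11011100010
Gen 7 (rule 182): 00101010111
Gen 8 (rule 149): 10101010010
Gen 9 (rule 45): 11111110010
Gen 10 (rule 182): 01111101111
Gen 11 (rule 149): 00111000110
Gen 12 (rule 45): 10100010100
Gen 13 (rule 182): 11110111110

Answer: 11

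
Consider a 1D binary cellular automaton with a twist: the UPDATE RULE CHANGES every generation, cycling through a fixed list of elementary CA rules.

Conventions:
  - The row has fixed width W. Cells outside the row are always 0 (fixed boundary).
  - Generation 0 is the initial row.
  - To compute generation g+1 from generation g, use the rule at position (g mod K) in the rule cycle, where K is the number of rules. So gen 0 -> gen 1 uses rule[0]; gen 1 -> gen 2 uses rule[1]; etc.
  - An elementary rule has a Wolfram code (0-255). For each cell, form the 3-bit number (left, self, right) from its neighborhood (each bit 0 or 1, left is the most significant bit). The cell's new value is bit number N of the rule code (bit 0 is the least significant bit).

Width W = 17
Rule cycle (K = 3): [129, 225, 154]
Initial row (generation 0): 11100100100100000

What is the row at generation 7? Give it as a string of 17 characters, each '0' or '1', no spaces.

Gen 0: 11100100100100000
Gen 1 (rule 129): 01000000000001111
Gen 2 (rule 225): 00011111111100111
Gen 3 (rule 154): 00111111111011110
Gen 4 (rule 129): 10011111110001100
Gen 5 (rule 225): 00001111110100101
Gen 6 (rule 154): 00011111100011000
Gen 7 (rule 129): 11001111001000011

Answer: 11001111001000011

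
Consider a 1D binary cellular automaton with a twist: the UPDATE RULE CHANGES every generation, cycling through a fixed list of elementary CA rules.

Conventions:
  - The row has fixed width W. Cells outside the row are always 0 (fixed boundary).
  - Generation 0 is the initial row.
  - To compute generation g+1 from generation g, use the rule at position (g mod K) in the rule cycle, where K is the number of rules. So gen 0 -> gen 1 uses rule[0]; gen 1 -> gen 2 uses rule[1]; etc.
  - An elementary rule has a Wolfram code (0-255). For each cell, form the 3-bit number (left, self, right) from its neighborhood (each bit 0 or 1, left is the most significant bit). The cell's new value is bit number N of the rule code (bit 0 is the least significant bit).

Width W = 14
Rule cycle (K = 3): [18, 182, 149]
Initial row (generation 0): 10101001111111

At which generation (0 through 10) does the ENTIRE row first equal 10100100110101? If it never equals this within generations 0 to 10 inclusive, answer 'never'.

Gen 0: 10101001111111
Gen 1 (rule 18): 00000110000000
Gen 2 (rule 182): 00001001000000
Gen 3 (rule 149): 11101101111111
Gen 4 (rule 18): 00000000000000
Gen 5 (rule 182): 00000000000000
Gen 6 (rule 149): 11111111111111
Gen 7 (rule 18): 00000000000000
Gen 8 (rule 182): 00000000000000
Gen 9 (rule 149): 11111111111111
Gen 10 (rule 18): 00000000000000

Answer: never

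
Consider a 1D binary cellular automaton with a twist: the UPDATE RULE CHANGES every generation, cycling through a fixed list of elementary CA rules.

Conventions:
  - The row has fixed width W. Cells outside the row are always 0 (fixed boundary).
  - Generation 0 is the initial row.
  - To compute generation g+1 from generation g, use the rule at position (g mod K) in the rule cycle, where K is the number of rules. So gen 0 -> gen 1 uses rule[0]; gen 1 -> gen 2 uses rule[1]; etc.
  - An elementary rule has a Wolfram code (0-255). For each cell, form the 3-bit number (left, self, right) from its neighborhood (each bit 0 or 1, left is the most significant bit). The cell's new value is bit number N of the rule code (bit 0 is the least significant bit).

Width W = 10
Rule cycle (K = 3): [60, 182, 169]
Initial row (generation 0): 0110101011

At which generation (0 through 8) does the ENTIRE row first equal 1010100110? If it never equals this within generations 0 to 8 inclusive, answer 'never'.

Gen 0: 0110101011
Gen 1 (rule 60): 0101111110
Gen 2 (rule 182): 1110111101
Gen 3 (rule 169): 1101111010
Gen 4 (rule 60): 1011000111
Gen 5 (rule 182): 1100101010
Gen 6 (rule 169): 1000010100
Gen 7 (rule 60): 1100011110
Gen 8 (rule 182): 0010101101

Answer: never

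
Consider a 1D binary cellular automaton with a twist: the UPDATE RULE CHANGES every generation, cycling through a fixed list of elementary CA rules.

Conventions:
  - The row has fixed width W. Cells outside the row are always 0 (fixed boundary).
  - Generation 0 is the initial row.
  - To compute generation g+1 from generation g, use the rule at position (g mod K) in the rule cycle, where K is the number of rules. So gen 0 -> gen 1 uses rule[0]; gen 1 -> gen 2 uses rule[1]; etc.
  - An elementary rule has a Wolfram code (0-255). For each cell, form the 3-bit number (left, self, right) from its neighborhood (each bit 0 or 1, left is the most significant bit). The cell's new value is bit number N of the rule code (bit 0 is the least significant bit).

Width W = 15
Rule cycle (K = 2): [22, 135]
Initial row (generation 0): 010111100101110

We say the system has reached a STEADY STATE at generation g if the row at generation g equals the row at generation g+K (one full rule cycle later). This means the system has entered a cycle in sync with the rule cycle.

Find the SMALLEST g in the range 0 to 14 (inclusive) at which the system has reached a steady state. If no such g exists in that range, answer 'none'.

Gen 0: 010111100101110
Gen 1 (rule 22): 110000011100001
Gen 2 (rule 135): 000111101001111
Gen 3 (rule 22): 001000001110000
Gen 4 (rule 135): 111011110100111
Gen 5 (rule 22): 000000000111000
Gen 6 (rule 135): 111111111010011
Gen 7 (rule 22): 000000000011100
Gen 8 (rule 135): 111111111101001
Gen 9 (rule 22): 000000000001111
Gen 10 (rule 135): 111111111110110
Gen 11 (rule 22): 000000000000001
Gen 12 (rule 135): 111111111111111
Gen 13 (rule 22): 000000000000000
Gen 14 (rule 135): 111111111111111
Gen 15 (rule 22): 000000000000000
Gen 16 (rule 135): 111111111111111

Answer: 12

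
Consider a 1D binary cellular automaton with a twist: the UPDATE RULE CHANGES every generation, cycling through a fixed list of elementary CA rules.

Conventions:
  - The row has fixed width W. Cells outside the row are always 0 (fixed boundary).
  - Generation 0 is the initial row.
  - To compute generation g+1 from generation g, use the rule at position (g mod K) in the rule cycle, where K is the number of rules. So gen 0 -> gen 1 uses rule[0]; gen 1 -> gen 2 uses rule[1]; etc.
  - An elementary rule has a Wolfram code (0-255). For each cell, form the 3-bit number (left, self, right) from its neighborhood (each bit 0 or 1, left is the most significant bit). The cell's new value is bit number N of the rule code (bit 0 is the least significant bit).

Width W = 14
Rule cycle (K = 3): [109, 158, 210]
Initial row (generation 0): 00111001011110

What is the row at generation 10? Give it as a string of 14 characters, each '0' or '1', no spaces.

Answer: 01000100111101

Derivation:
Gen 0: 00111001011110
Gen 1 (rule 109): 10101001110010
Gen 2 (rule 158): 10101111101111
Gen 3 (rule 210): 00000111100111
Gen 4 (rule 109): 11110100100101
Gen 5 (rule 158): 11100111111101
Gen 6 (rule 210): 01111011111100
Gen 7 (rule 109): 01001110000101
Gen 8 (rule 158): 11111101001101
Gen 9 (rule 210): 01111100110100
Gen 10 (rule 109): 01000100111101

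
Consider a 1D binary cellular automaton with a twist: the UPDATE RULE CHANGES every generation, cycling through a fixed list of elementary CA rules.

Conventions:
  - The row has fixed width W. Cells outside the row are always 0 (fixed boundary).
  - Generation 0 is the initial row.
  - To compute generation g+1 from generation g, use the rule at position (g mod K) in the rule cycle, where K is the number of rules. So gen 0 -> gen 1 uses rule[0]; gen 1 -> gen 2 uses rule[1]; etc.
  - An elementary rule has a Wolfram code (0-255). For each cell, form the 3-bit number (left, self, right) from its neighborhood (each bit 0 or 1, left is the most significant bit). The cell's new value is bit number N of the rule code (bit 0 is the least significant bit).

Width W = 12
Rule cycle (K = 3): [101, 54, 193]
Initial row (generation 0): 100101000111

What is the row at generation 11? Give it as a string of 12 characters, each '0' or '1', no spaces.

Gen 0: 100101000111
Gen 1 (rule 101): 100111010001
Gen 2 (rule 54): 111000111011
Gen 3 (rule 193): 011010011001
Gen 4 (rule 101): 001110001001
Gen 5 (rule 54): 010001011111
Gen 6 (rule 193): 000100001111
Gen 7 (rule 101): 110101100001
Gen 8 (rule 54): 001110010011
Gen 9 (rule 193): 100110000001
Gen 10 (rule 101): 100010111101
Gen 11 (rule 54): 110111000011

Answer: 110111000011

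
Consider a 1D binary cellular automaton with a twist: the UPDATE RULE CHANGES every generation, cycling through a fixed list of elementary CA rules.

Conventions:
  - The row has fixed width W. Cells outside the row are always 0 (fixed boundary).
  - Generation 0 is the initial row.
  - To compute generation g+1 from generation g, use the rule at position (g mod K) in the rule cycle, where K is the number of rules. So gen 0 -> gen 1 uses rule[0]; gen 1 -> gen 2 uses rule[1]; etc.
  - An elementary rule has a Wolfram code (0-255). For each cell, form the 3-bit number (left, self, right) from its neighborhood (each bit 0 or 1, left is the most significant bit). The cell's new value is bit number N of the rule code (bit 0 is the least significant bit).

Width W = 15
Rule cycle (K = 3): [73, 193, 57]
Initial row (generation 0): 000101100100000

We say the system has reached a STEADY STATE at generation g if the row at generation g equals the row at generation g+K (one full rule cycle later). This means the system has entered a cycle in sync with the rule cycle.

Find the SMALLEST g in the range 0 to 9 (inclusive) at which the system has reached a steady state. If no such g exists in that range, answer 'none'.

Gen 0: 000101100100000
Gen 1 (rule 73): 110001100001111
Gen 2 (rule 193): 010100101100111
Gen 3 (rule 57): 001010011010100
Gen 4 (rule 73): 100000011000001
Gen 5 (rule 193): 001111001011100
Gen 6 (rule 57): 101000100110011
Gen 7 (rule 73): 000010000110011
Gen 8 (rule 193): 111000110010001
Gen 9 (rule 57): 100110101001100
Gen 10 (rule 73): 000110000001101
Gen 11 (rule 193): 110010111100100
Gen 12 (rule 57): 101001100010011

Answer: none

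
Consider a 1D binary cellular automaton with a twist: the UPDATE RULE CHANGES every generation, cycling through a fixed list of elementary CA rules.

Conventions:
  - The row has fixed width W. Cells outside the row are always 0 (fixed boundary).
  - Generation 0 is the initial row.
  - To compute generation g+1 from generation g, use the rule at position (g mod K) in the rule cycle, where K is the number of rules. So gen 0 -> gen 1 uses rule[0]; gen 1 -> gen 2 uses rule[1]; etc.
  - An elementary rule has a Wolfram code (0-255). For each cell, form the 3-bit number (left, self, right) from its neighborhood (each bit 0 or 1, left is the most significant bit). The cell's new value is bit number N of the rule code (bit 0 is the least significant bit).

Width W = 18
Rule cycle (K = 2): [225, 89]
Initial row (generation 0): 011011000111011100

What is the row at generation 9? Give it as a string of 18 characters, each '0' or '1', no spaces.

Gen 0: 011011000111011100
Gen 1 (rule 225): 001101010011101101
Gen 2 (rule 89): 101100001010101100
Gen 3 (rule 225): 010101100101010101
Gen 4 (rule 89): 000001110000000000
Gen 5 (rule 225): 111100110111111111
Gen 6 (rule 89): 100110110100000001
Gen 7 (rule 225): 000011011001111100
Gen 8 (rule 89): 111011011101000111
Gen 9 (rule 225): 011101101110010011

Answer: 011101101110010011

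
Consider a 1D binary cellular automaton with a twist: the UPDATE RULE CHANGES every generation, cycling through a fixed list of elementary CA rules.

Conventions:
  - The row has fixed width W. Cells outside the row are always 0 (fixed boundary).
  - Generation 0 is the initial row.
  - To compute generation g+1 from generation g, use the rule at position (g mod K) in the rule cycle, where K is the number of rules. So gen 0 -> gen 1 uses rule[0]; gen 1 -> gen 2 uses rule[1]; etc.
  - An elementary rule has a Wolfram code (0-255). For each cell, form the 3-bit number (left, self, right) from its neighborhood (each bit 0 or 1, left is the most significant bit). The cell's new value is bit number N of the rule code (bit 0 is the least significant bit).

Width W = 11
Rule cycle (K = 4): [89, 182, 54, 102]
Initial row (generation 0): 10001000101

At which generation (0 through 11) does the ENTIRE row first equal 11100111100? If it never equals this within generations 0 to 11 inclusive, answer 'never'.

Answer: 3

Derivation:
Gen 0: 10001000101
Gen 1 (rule 89): 01100110000
Gen 2 (rule 182): 10011001000
Gen 3 (rule 54): 11100111100
Gen 4 (rule 102): 00101000100
Gen 5 (rule 89): 10000110011
Gen 6 (rule 182): 11001001100
Gen 7 (rule 54): 00111110010
Gen 8 (rule 102): 01000010110
Gen 9 (rule 89): 00111000111
Gen 10 (rule 182): 01010101010
Gen 11 (rule 54): 11111111111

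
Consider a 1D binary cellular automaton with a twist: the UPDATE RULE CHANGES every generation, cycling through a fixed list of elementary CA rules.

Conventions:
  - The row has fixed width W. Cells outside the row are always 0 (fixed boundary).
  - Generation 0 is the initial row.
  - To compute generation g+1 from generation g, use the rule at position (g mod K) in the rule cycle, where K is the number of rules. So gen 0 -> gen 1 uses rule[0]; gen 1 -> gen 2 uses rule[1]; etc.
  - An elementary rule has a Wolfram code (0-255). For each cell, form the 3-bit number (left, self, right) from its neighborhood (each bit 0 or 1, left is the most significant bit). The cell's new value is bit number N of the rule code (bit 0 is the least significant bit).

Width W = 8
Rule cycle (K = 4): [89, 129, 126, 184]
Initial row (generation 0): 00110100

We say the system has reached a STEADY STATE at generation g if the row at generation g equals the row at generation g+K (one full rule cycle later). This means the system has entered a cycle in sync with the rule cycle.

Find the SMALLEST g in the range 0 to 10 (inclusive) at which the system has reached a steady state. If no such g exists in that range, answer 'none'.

Gen 0: 00110100
Gen 1 (rule 89): 10110011
Gen 2 (rule 129): 00000000
Gen 3 (rule 126): 00000000
Gen 4 (rule 184): 00000000
Gen 5 (rule 89): 11111111
Gen 6 (rule 129): 01111110
Gen 7 (rule 126): 11000011
Gen 8 (rule 184): 10100010
Gen 9 (rule 89): 00011001
Gen 10 (rule 129): 11000000
Gen 11 (rule 126): 11100000
Gen 12 (rule 184): 11010000
Gen 13 (rule 89): 11001111
Gen 14 (rule 129): 00000110

Answer: none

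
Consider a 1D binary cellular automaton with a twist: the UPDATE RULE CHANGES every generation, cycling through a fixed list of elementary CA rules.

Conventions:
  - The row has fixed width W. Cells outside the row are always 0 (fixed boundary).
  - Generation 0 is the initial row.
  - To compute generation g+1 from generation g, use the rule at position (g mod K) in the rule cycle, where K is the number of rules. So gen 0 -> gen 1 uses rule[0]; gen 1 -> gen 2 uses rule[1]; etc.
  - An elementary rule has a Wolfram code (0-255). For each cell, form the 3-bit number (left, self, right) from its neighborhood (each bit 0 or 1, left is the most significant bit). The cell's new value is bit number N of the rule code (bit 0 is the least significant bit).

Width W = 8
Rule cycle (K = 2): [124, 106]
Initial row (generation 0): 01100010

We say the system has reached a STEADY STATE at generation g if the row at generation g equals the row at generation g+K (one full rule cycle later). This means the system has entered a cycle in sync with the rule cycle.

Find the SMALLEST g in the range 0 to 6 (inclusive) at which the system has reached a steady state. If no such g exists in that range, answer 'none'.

Gen 0: 01100010
Gen 1 (rule 124): 01110011
Gen 2 (rule 106): 11010111
Gen 3 (rule 124): 11111101
Gen 4 (rule 106): 10000110
Gen 5 (rule 124): 11000111
Gen 6 (rule 106): 11001101
Gen 7 (rule 124): 11101111
Gen 8 (rule 106): 10111001

Answer: none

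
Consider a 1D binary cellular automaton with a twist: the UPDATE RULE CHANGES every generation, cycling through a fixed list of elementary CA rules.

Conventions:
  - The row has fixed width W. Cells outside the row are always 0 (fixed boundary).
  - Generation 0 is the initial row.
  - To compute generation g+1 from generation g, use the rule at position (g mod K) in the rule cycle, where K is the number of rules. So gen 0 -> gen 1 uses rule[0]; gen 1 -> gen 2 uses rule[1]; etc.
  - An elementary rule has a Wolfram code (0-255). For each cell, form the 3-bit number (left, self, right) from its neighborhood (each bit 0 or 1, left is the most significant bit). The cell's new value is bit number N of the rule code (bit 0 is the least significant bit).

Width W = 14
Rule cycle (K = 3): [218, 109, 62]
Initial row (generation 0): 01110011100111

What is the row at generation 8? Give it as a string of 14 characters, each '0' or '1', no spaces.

Answer: 10000101010001

Derivation:
Gen 0: 01110011100111
Gen 1 (rule 218): 11111111111111
Gen 2 (rule 109): 10000000000001
Gen 3 (rule 62): 11000000000011
Gen 4 (rule 218): 11100000000111
Gen 5 (rule 109): 10101111110101
Gen 6 (rule 62): 11111000001111
Gen 7 (rule 218): 11111100011111
Gen 8 (rule 109): 10000101010001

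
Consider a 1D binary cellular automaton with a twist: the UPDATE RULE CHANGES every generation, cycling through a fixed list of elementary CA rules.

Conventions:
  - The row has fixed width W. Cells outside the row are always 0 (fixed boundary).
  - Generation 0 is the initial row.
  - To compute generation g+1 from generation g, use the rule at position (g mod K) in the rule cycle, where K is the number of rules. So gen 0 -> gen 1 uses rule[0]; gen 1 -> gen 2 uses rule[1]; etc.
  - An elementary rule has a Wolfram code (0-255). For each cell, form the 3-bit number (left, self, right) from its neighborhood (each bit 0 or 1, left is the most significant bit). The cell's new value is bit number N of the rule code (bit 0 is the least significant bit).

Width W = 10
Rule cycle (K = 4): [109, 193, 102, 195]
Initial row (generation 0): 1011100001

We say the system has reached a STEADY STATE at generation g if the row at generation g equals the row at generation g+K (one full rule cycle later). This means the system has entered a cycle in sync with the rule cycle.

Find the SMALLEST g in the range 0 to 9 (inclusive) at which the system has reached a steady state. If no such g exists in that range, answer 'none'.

Gen 0: 1011100001
Gen 1 (rule 109): 1110101101
Gen 2 (rule 193): 0110000100
Gen 3 (rule 102): 1010001100
Gen 4 (rule 195): 0000110101
Gen 5 (rule 109): 1110111111
Gen 6 (rule 193): 0110011111
Gen 7 (rule 102): 1010100001
Gen 8 (rule 195): 0000001110
Gen 9 (rule 109): 1111101010
Gen 10 (rule 193): 0111100000
Gen 11 (rule 102): 1000100000
Gen 12 (rule 195): 0011001111
Gen 13 (rule 109): 1011001001

Answer: none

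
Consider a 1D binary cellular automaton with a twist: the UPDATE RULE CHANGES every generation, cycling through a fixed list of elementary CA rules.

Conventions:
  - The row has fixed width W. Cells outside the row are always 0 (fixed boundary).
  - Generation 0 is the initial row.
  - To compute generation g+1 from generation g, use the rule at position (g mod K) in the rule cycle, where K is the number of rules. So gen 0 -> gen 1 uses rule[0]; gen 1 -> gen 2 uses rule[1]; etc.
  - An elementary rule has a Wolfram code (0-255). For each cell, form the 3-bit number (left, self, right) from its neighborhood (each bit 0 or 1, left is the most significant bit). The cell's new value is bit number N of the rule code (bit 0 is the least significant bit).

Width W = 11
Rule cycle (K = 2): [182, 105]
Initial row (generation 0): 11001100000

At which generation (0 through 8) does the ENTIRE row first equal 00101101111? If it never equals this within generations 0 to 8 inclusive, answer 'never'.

Gen 0: 11001100000
Gen 1 (rule 182): 00110010000
Gen 2 (rule 105): 10110000111
Gen 3 (rule 182): 11001001010
Gen 4 (rule 105): 11000000100
Gen 5 (rule 182): 00100001110
Gen 6 (rule 105): 10001101010
Gen 7 (rule 182): 11010011111
Gen 8 (rule 105): 11100010001

Answer: never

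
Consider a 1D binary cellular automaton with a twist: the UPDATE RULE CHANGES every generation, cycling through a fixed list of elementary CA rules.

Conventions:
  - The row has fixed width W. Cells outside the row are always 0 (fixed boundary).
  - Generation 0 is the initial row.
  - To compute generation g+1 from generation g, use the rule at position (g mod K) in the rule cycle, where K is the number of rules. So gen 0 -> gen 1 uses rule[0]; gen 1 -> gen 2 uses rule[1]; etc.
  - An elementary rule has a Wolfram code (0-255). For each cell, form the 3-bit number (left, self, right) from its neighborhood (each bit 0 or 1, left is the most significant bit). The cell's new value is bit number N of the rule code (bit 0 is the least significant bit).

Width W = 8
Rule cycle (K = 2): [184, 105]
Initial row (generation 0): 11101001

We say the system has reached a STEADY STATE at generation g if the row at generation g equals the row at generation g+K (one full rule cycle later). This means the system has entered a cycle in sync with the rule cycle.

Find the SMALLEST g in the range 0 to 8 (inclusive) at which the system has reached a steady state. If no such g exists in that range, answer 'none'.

Answer: 0

Derivation:
Gen 0: 11101001
Gen 1 (rule 184): 11010100
Gen 2 (rule 105): 11101001
Gen 3 (rule 184): 11010100
Gen 4 (rule 105): 11101001
Gen 5 (rule 184): 11010100
Gen 6 (rule 105): 11101001
Gen 7 (rule 184): 11010100
Gen 8 (rule 105): 11101001
Gen 9 (rule 184): 11010100
Gen 10 (rule 105): 11101001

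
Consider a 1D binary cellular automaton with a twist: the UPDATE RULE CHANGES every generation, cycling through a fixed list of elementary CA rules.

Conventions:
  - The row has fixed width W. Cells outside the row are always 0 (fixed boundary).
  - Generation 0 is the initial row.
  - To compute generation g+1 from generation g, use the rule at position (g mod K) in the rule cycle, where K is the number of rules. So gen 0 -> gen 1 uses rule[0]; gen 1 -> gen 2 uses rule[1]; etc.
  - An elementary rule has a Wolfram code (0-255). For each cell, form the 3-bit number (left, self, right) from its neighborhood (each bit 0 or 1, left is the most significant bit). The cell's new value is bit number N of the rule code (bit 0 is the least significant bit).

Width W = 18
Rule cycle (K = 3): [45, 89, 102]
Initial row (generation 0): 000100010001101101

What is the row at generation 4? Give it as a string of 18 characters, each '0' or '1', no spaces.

Gen 0: 000100010001101101
Gen 1 (rule 45): 110101010101011011
Gen 2 (rule 89): 110000000000011011
Gen 3 (rule 102): 010000000000101101
Gen 4 (rule 45): 010111111110111011

Answer: 010111111110111011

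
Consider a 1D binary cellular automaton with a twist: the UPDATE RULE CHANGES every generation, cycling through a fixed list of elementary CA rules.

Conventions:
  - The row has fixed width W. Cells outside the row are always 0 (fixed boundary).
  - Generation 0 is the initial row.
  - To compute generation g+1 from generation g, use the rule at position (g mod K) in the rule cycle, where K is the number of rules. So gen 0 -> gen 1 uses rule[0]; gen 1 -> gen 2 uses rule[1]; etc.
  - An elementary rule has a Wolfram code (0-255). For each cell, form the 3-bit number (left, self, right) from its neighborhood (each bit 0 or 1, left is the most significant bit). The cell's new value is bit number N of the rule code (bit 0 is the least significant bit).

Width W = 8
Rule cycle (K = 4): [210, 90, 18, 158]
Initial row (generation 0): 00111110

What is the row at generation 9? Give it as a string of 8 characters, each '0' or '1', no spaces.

Answer: 00000101

Derivation:
Gen 0: 00111110
Gen 1 (rule 210): 01011111
Gen 2 (rule 90): 10010001
Gen 3 (rule 18): 01101010
Gen 4 (rule 158): 11001011
Gen 5 (rule 210): 01110001
Gen 6 (rule 90): 11011010
Gen 7 (rule 18): 00000001
Gen 8 (rule 158): 00000011
Gen 9 (rule 210): 00000101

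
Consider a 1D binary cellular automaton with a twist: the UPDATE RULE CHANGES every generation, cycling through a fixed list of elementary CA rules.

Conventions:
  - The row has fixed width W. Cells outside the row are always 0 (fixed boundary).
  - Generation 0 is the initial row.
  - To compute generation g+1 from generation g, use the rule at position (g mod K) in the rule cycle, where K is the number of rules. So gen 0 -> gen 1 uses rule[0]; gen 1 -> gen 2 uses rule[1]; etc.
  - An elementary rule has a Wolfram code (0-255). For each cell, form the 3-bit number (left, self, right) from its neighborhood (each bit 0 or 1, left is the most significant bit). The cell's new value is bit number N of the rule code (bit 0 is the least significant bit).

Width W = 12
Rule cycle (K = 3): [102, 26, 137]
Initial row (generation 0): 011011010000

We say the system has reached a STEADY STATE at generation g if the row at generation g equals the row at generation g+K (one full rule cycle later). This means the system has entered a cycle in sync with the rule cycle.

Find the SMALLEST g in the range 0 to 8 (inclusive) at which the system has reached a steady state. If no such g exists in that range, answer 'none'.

Answer: none

Derivation:
Gen 0: 011011010000
Gen 1 (rule 102): 101101110000
Gen 2 (rule 26): 001001001000
Gen 3 (rule 137): 100000000011
Gen 4 (rule 102): 100000000101
Gen 5 (rule 26): 010000001000
Gen 6 (rule 137): 000111100011
Gen 7 (rule 102): 001000100101
Gen 8 (rule 26): 010101011000
Gen 9 (rule 137): 000000010011
Gen 10 (rule 102): 000000110101
Gen 11 (rule 26): 000001100000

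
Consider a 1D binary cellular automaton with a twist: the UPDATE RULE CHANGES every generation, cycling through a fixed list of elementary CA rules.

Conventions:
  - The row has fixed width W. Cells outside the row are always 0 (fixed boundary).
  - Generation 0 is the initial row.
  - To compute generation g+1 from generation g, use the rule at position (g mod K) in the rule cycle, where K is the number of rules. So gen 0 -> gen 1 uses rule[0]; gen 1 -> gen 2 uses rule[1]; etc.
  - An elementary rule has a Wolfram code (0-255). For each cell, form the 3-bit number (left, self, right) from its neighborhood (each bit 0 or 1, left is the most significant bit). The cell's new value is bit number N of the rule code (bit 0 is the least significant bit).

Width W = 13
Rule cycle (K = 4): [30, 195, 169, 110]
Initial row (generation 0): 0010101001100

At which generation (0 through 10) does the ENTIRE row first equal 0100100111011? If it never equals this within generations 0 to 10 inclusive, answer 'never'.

Gen 0: 0010101001100
Gen 1 (rule 30): 0110101111010
Gen 2 (rule 195): 1010000111000
Gen 3 (rule 169): 0100110110011
Gen 4 (rule 110): 1101111110111
Gen 5 (rule 30): 1001000000100
Gen 6 (rule 195): 0010011111001
Gen 7 (rule 169): 1000011110000
Gen 8 (rule 110): 1000110010000
Gen 9 (rule 30): 1101101111000
Gen 10 (rule 195): 0100100111011

Answer: 10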